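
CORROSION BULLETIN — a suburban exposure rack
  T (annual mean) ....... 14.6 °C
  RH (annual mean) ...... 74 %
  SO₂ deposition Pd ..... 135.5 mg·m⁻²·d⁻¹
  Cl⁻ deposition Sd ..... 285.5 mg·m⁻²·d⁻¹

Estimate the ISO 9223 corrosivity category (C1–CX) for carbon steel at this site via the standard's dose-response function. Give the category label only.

carbon steel: temperature factor f = -0.054·(4.6) = -0.2484
  sulphur-dioxide contribution → 77.89 μm/a
  chloride contribution → 70.02 μm/a
  total first-year rate 147.9 μm/a
148 μm/a falls in (80, 200] for carbon steel → category C5

C5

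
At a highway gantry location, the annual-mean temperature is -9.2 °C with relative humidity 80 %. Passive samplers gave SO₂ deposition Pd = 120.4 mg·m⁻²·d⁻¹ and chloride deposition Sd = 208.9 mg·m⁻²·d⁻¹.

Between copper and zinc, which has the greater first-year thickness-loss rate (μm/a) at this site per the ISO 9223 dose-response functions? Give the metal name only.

zinc

copper: T≤10 °C ⇒ hinge +0.126·(-9.2−10) = -2.4192
  sulphur-dioxide contribution → 0.1838 μm/a
  chloride contribution → 0.4921 μm/a
  total first-year rate 0.676 μm/a
zinc: T≤10 °C ⇒ hinge +0.038·(-9.2−10) = -0.7296
  sulphur-dioxide contribution → 2.03 μm/a
  chloride contribution → 0.319 μm/a
  total first-year rate 2.349 μm/a
Ordering by μm/a: zinc (2.35) > copper (0.676)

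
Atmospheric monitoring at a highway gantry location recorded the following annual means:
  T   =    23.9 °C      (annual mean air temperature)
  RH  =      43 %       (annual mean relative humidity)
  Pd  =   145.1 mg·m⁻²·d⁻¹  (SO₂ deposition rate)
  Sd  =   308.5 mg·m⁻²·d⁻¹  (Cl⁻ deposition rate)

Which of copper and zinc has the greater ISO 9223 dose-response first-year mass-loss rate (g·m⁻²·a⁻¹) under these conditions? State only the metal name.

copper: f(T) = -0.080·(T−10) [T>10 °C] = -1.1120
  SO₂ term: 0.0053·145.1^0.26·exp(0.059·43-1.1120) = 0.08039
  Cl⁻ term: 0.01025·308.5^0.27·exp(0.036·43+0.049·23.9) = 0.7307
  r_corr = 0.08039 + 0.7307 = 0.811 μm/a
  mass loss = 0.811 μm/a × 8.96 g/cm³ = 7.267 g·m⁻²·a⁻¹
zinc: T>10 °C ⇒ hinge -0.071·(23.9−10) = -0.9869
  Pd branch = 0.0129·Pd^0.44·e^(0.046·RH+f) = 0.3106 μm/a
  Sd branch = 0.0175·Sd^0.57·e^(0.008·RH+0.085·T) = 4.938 μm/a
  r_corr = 0.3106 + 4.938 = 5.249 μm/a
  mass loss = 5.249 μm/a × 7.14 g/cm³ = 37.48 g·m⁻²·a⁻¹
Ordering by g·m⁻²·a⁻¹: zinc (37.5) > copper (7.27)

zinc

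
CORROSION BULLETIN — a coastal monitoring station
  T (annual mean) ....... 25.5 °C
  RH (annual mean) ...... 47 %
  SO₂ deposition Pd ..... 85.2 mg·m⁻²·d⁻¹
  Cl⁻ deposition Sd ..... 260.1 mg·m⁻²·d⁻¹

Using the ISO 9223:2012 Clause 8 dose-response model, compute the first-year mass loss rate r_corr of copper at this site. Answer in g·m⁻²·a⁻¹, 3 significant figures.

r_corr = 8.51 g·m⁻²·a⁻¹

copper: T>10 °C ⇒ hinge -0.080·(25.5−10) = -1.2400
  SO₂ term: 0.0053·85.2^0.26·exp(0.059·47-1.2400) = 0.07798
  Cl⁻ term: 0.01025·260.1^0.27·exp(0.036·47+0.049·25.5) = 0.8715
  r_corr = 0.07798 + 0.8715 = 0.9495 μm/a
Convert to mass loss: 0.9495 μm/a × 8.96 g/cm³ = 8.508 g·m⁻²·a⁻¹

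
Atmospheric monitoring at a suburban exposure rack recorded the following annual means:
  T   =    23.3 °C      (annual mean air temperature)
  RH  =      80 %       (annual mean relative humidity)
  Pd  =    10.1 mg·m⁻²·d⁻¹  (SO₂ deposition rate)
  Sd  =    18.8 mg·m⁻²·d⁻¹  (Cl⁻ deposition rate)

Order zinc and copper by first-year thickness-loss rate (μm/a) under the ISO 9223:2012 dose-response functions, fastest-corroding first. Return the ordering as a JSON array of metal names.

["zinc", "copper"]

zinc: temperature factor f = -0.071·(13.3) = -0.9443
  Pd branch = 0.0129·Pd^0.44·e^(0.046·RH+f) = 0.5503 μm/a
  Cl⁻ term: 0.0175·18.8^0.57·exp(0.008·80+0.085·23.3) = 1.28
  r_corr = 0.5503 + 1.28 = 1.831 μm/a
copper: f(T) = -0.080·(T−10) [T>10 °C] = -1.0640
  Pd branch = 0.0053·Pd^0.26·e^(0.059·RH+f) = 0.3743 μm/a
  Sd branch = 0.01025·Sd^0.27·e^(0.036·RH+0.049·T) = 1.263 μm/a
  sum: 0.3743 + 1.263 → r_corr = 1.637 μm/a
Ordering by μm/a: zinc (1.83) > copper (1.64)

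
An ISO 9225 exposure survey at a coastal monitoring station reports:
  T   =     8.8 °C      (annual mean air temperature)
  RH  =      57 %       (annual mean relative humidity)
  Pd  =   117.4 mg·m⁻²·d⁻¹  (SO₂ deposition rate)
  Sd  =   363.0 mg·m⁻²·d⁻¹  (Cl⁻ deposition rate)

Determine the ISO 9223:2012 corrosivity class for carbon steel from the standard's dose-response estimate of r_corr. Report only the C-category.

C5

carbon steel: T≤10 °C ⇒ hinge +0.150·(8.8−10) = -0.1800
  SO₂ term: 1.77·117.4^0.52·exp(0.02·57-0.1800) = 55.1
  Sd branch = 0.102·Sd^0.62·e^(0.033·RH+0.04·T) = 36.77 μm/a
  r_corr = 55.1 + 36.77 = 91.87 μm/a
91.9 μm/a falls in (80, 200] for carbon steel → category C5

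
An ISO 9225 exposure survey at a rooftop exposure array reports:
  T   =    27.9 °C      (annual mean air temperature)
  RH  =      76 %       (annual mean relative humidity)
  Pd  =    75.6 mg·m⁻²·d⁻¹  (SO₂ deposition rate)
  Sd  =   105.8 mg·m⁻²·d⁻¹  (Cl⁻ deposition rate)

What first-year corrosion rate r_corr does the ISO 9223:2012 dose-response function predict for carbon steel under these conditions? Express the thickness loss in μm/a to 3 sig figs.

carbon steel: f(T) = -0.054·(T−10) [T>10 °C] = -0.9666
  SO₂ term: 1.77·75.6^0.52·exp(0.02·76-0.9666) = 29.18
  Cl⁻ term: 0.102·105.8^0.62·exp(0.033·76+0.04·27.9) = 68.81
  r_corr = 29.18 + 68.81 = 98 μm/a

r_corr = 98.0 μm/a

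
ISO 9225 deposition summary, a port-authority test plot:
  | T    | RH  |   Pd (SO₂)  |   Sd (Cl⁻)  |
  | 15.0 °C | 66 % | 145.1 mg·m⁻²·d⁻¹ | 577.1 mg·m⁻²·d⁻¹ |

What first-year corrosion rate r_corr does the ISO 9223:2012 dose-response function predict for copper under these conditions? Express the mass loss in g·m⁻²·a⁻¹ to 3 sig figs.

r_corr = 17.2 g·m⁻²·a⁻¹

copper: temperature factor f = -0.080·(5.0) = -0.4000
  SO₂ term: 0.0053·145.1^0.26·exp(0.059·66-0.4000) = 0.6364
  Sd branch = 0.01025·Sd^0.27·e^(0.036·RH+0.049·T) = 1.28 μm/a
  sum: 0.6364 + 1.28 → r_corr = 1.917 μm/a
Convert to mass loss: 1.917 μm/a × 8.96 g/cm³ = 17.17 g·m⁻²·a⁻¹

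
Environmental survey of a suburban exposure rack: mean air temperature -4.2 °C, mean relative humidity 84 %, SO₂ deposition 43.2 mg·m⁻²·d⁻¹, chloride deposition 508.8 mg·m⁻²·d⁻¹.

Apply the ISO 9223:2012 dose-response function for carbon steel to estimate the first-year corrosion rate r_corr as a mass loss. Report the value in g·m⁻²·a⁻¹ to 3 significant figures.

carbon steel: T≤10 °C ⇒ hinge +0.150·(-4.2−10) = -2.1300
  SO₂ term: 1.77·43.2^0.52·exp(0.02·84-2.1300) = 7.998
  Cl⁻ term: 0.102·508.8^0.62·exp(0.033·84+0.04·-4.2) = 65.7
  r_corr = 7.998 + 65.7 = 73.7 μm/a
Convert to mass loss: 73.7 μm/a × 7.85 g/cm³ = 578.5 g·m⁻²·a⁻¹

r_corr = 579 g·m⁻²·a⁻¹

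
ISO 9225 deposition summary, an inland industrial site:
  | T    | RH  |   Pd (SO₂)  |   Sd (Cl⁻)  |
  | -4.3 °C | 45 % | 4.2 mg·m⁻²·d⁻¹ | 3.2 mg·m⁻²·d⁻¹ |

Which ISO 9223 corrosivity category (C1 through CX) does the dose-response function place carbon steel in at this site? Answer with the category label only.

carbon steel: temperature factor f = +0.150·(-14.3) = -2.1450
  SO₂ term: 1.77·4.2^0.52·exp(0.02·45-2.1450) = 1.075
  Sd branch = 0.102·Sd^0.62·e^(0.033·RH+0.04·T) = 0.7799 μm/a
  sum: 1.075 + 0.7799 → r_corr = 1.855 μm/a
ISO 9223 Table 2 (carbon steel): 1.3 < 1.85 ≤ 25 μm/a ⇒ C2

C2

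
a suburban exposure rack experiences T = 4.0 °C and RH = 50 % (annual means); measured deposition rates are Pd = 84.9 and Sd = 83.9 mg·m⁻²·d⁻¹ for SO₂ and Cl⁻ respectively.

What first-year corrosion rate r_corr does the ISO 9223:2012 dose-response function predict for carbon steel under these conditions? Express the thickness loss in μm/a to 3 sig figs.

r_corr = 29.4 μm/a

carbon steel: T≤10 °C ⇒ hinge +0.150·(4.0−10) = -0.9000
  Pd branch = 1.77·Pd^0.52·e^(0.02·RH+f) = 19.7 μm/a
  Cl⁻ term: 0.102·83.9^0.62·exp(0.033·50+0.04·4.0) = 9.714
  r_corr = 19.7 + 9.714 = 29.41 μm/a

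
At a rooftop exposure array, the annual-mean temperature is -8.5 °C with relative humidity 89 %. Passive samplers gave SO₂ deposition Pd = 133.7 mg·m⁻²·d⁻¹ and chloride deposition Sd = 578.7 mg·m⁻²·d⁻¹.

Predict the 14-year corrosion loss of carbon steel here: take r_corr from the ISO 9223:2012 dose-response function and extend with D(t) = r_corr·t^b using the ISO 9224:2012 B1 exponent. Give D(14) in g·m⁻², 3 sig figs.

D(14) = 2.47e+03 g·m⁻²

carbon steel: T≤10 °C ⇒ hinge +0.150·(-8.5−10) = -2.7750
  sulphur-dioxide contribution → 8.345 μm/a
  chloride contribution → 70.66 μm/a
  ⇒ r_corr(carbon steel) = 79.01 μm/a
ISO 9224: D(t) = r_corr · t^b with b = 0.523 (carbon steel, B1)
  D(14) = 79.01 × 14^0.523 = 79.01 × 3.976 = 314.1 μm
  Mass loss = 314.1 μm × 7.85 g/cm³ = 2466 g·m⁻²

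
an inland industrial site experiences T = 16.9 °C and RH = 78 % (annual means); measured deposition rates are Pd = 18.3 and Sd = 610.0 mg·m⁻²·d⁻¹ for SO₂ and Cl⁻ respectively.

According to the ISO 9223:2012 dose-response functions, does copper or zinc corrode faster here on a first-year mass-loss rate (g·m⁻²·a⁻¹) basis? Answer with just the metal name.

zinc

copper: T>10 °C ⇒ hinge -0.080·(16.9−10) = -0.5520
  Pd branch = 0.0053·Pd^0.26·e^(0.059·RH+f) = 0.6477 μm/a
  Cl⁻ term: 0.01025·610.0^0.27·exp(0.036·78+0.049·16.9) = 2.197
  r_corr = 0.6477 + 2.197 = 2.845 μm/a
  mass loss = 2.845 μm/a × 8.96 g/cm³ = 25.49 g·m⁻²·a⁻¹
zinc: f(T) = -0.071·(T−10) [T>10 °C] = -0.4899
  Pd branch = 0.0129·Pd^0.44·e^(0.046·RH+f) = 1.027 μm/a
  Sd branch = 0.0175·Sd^0.57·e^(0.008·RH+0.085·T) = 5.315 μm/a
  sum: 1.027 + 5.315 → r_corr = 6.342 μm/a
  mass loss = 6.342 μm/a × 7.14 g/cm³ = 45.28 g·m⁻²·a⁻¹
Ordering by g·m⁻²·a⁻¹: zinc (45.3) > copper (25.5)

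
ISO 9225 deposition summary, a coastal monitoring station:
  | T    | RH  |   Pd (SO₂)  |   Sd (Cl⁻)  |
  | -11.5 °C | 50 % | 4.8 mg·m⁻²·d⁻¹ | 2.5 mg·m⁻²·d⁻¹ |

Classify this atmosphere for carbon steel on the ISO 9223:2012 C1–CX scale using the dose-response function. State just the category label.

C1

carbon steel: temperature factor f = +0.150·(-21.5) = -3.2250
  sulphur-dioxide contribution → 0.4324 μm/a
  chloride contribution → 0.5917 μm/a
  total first-year rate 1.024 μm/a
Category bounds: 0…1.3 μm/a bracket r_corr ⇒ C1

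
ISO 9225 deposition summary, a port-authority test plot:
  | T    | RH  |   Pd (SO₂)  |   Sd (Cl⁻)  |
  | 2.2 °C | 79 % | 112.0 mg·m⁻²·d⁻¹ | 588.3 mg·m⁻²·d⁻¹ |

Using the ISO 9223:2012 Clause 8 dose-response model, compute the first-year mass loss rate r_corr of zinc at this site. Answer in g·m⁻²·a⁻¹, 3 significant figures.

zinc: temperature factor f = +0.038·(-7.8) = -0.2964
  Pd branch = 0.0129·Pd^0.44·e^(0.046·RH+f) = 2.896 μm/a
  Sd branch = 0.0175·Sd^0.57·e^(0.008·RH+0.085·T) = 1.505 μm/a
  sum: 2.896 + 1.505 → r_corr = 4.4 μm/a
Convert to mass loss: 4.4 μm/a × 7.14 g/cm³ = 31.42 g·m⁻²·a⁻¹

r_corr = 31.4 g·m⁻²·a⁻¹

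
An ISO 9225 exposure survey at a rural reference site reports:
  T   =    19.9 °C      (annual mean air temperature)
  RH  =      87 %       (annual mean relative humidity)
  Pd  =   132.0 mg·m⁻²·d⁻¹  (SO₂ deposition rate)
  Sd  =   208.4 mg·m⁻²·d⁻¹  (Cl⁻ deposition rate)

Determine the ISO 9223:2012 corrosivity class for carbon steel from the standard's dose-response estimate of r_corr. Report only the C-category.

carbon steel: temperature factor f = -0.054·(9.9) = -0.5346
  SO₂ term: 1.77·132.0^0.52·exp(0.02·87-0.5346) = 74.85
  Sd branch = 0.102·Sd^0.62·e^(0.033·RH+0.04·T) = 109.4 μm/a
  r_corr = 74.85 + 109.4 = 184.2 μm/a
Category bounds: 80…200 μm/a bracket r_corr ⇒ C5

C5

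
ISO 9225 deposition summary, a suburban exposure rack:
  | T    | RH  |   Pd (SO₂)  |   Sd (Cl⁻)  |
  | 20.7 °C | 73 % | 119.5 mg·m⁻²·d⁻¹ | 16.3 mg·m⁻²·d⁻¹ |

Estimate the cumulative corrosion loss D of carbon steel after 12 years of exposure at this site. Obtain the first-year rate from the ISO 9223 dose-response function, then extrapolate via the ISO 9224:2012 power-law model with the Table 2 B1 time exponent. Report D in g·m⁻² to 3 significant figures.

D(12) = 1.90e+03 g·m⁻²

carbon steel: f(T) = -0.054·(T−10) [T>10 °C] = -0.5778
  sulphur-dioxide contribution → 51.44 μm/a
  chloride contribution → 14.65 μm/a
  ⇒ r_corr(carbon steel) = 66.1 μm/a
Long-term exponent b (ISO 9224 Table 2, B1) = 0.523
  D(12) = 66.1 × 12^0.523 = 66.1 × 3.668 = 242.4 μm
  Mass loss = 242.4 μm × 7.85 g/cm³ = 1903 g·m⁻²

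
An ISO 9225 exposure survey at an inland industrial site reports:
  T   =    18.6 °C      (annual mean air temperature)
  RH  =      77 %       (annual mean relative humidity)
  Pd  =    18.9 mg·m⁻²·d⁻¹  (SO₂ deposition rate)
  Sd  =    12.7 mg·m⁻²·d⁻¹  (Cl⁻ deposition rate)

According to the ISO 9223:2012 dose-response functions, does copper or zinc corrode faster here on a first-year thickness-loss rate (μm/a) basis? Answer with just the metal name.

copper: f(T) = -0.080·(T−10) [T>10 °C] = -0.6880
  SO₂ term: 0.0053·18.9^0.26·exp(0.059·77-0.6880) = 0.5375
  Sd branch = 0.01025·Sd^0.27·e^(0.036·RH+0.049·T) = 0.8099 μm/a
  r_corr = 0.5375 + 0.8099 = 1.347 μm/a
zinc: f(T) = -0.071·(T−10) [T>10 °C] = -0.6106
  SO₂ term: 0.0129·18.9^0.44·exp(0.046·77-0.6106) = 0.8817
  Cl⁻ term: 0.0175·12.7^0.57·exp(0.008·77+0.085·18.6) = 0.6704
  r_corr = 0.8817 + 0.6704 = 1.552 μm/a
Ordering by μm/a: zinc (1.55) > copper (1.35)

zinc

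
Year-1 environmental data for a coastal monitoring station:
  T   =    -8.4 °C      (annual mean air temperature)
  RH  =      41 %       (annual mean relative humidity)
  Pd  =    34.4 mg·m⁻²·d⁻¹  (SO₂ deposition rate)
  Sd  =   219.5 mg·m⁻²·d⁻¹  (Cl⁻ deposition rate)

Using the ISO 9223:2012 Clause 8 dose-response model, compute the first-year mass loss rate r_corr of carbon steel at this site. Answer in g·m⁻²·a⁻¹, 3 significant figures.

carbon steel: temperature factor f = +0.150·(-18.4) = -2.7600
  sulphur-dioxide contribution → 1.601 μm/a
  chloride contribution → 7.979 μm/a
  total first-year rate 9.581 μm/a
Convert to mass loss: 9.581 μm/a × 7.85 g/cm³ = 75.21 g·m⁻²·a⁻¹

r_corr = 75.2 g·m⁻²·a⁻¹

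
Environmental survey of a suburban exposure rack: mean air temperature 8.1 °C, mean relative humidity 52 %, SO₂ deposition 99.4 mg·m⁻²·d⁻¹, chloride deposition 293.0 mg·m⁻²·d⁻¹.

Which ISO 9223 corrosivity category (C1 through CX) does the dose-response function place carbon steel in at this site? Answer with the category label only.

carbon steel: T≤10 °C ⇒ hinge +0.150·(8.1−10) = -0.2850
  Pd branch = 1.77·Pd^0.52·e^(0.02·RH+f) = 41.16 μm/a
  Sd branch = 0.102·Sd^0.62·e^(0.033·RH+0.04·T) = 26.55 μm/a
  r_corr = 41.16 + 26.55 = 67.71 μm/a
ISO 9223 Table 2 (carbon steel): 50 < 67.7 ≤ 80 μm/a ⇒ C4

C4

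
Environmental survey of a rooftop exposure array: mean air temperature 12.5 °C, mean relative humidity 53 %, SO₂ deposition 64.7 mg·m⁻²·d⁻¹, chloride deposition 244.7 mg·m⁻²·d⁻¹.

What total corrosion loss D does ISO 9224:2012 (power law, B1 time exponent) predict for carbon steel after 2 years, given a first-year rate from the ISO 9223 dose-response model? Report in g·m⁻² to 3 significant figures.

D(2) = 770 g·m⁻²

carbon steel: T>10 °C ⇒ hinge -0.054·(12.5−10) = -0.1350
  sulphur-dioxide contribution → 39.03 μm/a
  chloride contribution → 29.26 μm/a
  ⇒ r_corr(carbon steel) = 68.29 μm/a
Power-law: D(2) = r_corr · 2^0.523
  D(2) = 68.29 × 2^0.523 = 68.29 × 1.437 = 98.13 μm
  Mass loss = 98.13 μm × 7.85 g/cm³ = 770.3 g·m⁻²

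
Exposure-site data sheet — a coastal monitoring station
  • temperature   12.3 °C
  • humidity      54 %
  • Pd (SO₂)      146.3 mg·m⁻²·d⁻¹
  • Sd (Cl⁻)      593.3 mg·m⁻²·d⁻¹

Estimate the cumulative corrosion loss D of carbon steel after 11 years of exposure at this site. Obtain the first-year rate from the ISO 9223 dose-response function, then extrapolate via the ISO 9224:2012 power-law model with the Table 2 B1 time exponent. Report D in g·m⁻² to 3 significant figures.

carbon steel: T>10 °C ⇒ hinge -0.054·(12.3−10) = -0.1242
  SO₂ term: 1.77·146.3^0.52·exp(0.02·54-0.1242) = 61.52
  Cl⁻ term: 0.102·593.3^0.62·exp(0.033·54+0.04·12.3) = 51.95
  r_corr = 61.52 + 51.95 = 113.5 μm/a
Power-law: D(11) = r_corr · 11^0.523
  D(11) = 113.5 × 11^0.523 = 113.5 × 3.505 = 397.7 μm
  Mass loss = 397.7 μm × 7.85 g/cm³ = 3122 g·m⁻²

D(11) = 3.12e+03 g·m⁻²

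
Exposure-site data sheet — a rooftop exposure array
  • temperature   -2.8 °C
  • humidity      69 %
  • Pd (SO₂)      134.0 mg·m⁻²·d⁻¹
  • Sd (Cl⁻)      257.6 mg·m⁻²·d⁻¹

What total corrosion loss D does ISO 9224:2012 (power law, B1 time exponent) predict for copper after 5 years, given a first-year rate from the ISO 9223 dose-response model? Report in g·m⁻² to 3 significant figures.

D(5) = 18.4 g·m⁻²

copper: T≤10 °C ⇒ hinge +0.126·(-2.8−10) = -1.6128
  SO₂ term: 0.0053·134.0^0.26·exp(0.059·69-1.6128) = 0.2213
  Sd branch = 0.01025·Sd^0.27·e^(0.036·RH+0.049·T) = 0.4796 μm/a
  sum: 0.2213 + 0.4796 → r_corr = 0.7009 μm/a
Long-term exponent b (ISO 9224 Table 2, B1) = 0.667
  D(5) = 0.7009 × 5^0.667 = 0.7009 × 2.926 = 2.05 μm
  Mass loss = 2.05 μm × 8.96 g/cm³ = 18.37 g·m⁻²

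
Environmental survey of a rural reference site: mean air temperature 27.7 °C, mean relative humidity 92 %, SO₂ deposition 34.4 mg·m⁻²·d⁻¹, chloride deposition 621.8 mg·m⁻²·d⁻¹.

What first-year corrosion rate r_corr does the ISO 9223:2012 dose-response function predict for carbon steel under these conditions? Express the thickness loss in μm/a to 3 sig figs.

r_corr = 374 μm/a

carbon steel: temperature factor f = -0.054·(17.7) = -0.9558
  SO₂ term: 1.77·34.4^0.52·exp(0.02·92-0.9558) = 26.98
  Sd branch = 0.102·Sd^0.62·e^(0.033·RH+0.04·T) = 347 μm/a
  r_corr = 26.98 + 347 = 374 μm/a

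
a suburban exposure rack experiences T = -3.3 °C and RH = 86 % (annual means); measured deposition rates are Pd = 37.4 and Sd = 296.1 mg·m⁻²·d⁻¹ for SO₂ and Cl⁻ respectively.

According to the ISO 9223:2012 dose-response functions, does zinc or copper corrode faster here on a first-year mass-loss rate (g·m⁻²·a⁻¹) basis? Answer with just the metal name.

zinc: temperature factor f = +0.038·(-13.3) = -0.5054
  Pd branch = 0.0129·Pd^0.44·e^(0.046·RH+f) = 2.001 μm/a
  Sd branch = 0.0175·Sd^0.57·e^(0.008·RH+0.085·T) = 0.6741 μm/a
  sum: 2.001 + 0.6741 → r_corr = 2.675 μm/a
  mass loss = 2.675 μm/a × 7.14 g/cm³ = 19.1 g·m⁻²·a⁻¹
copper: T≤10 °C ⇒ hinge +0.126·(-3.3−10) = -1.6758
  SO₂ term: 0.0053·37.4^0.26·exp(0.059·86-1.6758) = 0.4065
  Sd branch = 0.01025·Sd^0.27·e^(0.036·RH+0.049·T) = 0.8961 μm/a
  r_corr = 0.4065 + 0.8961 = 1.303 μm/a
  mass loss = 1.303 μm/a × 8.96 g/cm³ = 11.67 g·m⁻²·a⁻¹
Ordering by g·m⁻²·a⁻¹: zinc (19.1) > copper (11.7)

zinc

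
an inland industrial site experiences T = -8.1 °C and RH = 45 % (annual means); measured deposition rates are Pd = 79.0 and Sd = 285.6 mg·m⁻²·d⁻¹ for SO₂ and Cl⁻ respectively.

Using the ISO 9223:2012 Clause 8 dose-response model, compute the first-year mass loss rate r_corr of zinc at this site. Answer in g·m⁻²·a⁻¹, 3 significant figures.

r_corr = 4.77 g·m⁻²·a⁻¹

zinc: temperature factor f = +0.038·(-18.1) = -0.6878
  sulphur-dioxide contribution → 0.3514 μm/a
  chloride contribution → 0.3163 μm/a
  total first-year rate 0.6678 μm/a
Convert to mass loss: 0.6678 μm/a × 7.14 g/cm³ = 4.768 g·m⁻²·a⁻¹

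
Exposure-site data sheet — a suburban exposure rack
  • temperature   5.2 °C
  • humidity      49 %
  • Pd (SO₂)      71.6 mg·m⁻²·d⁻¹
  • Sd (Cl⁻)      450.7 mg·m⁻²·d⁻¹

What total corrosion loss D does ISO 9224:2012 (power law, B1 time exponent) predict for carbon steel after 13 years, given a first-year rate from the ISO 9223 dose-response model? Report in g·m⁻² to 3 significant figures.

D(13) = 1.47e+03 g·m⁻²

carbon steel: T≤10 °C ⇒ hinge +0.150·(5.2−10) = -0.7200
  SO₂ term: 1.77·71.6^0.52·exp(0.02·49-0.7200) = 21.16
  Cl⁻ term: 0.102·450.7^0.62·exp(0.033·49+0.04·5.2) = 27.96
  sum: 21.16 + 27.96 → r_corr = 49.12 μm/a
Long-term exponent b (ISO 9224 Table 2, B1) = 0.523
  D(13) = 49.12 × 13^0.523 = 49.12 × 3.825 = 187.9 μm
  Mass loss = 187.9 μm × 7.85 g/cm³ = 1475 g·m⁻²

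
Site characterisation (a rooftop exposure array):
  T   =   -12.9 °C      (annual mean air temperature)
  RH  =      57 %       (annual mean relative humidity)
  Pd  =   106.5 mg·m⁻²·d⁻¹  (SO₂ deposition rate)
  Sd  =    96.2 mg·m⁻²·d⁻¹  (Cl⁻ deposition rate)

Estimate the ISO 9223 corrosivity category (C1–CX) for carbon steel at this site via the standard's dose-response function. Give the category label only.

C2

carbon steel: T≤10 °C ⇒ hinge +0.150·(-12.9−10) = -3.4350
  Pd branch = 1.77·Pd^0.52·e^(0.02·RH+f) = 2.021 μm/a
  Cl⁻ term: 0.102·96.2^0.62·exp(0.033·57+0.04·-12.9) = 6.776
  sum: 2.021 + 6.776 → r_corr = 8.797 μm/a
8.8 μm/a falls in (1.3, 25] for carbon steel → category C2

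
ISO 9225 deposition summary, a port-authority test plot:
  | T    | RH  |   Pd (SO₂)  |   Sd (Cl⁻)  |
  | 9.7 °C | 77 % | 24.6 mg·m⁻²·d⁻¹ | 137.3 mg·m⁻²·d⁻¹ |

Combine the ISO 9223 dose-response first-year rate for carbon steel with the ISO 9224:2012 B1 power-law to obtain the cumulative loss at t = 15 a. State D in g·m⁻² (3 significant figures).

carbon steel: T≤10 °C ⇒ hinge +0.150·(9.7−10) = -0.0450
  SO₂ term: 1.77·24.6^0.52·exp(0.02·77-0.0450) = 41.74
  Sd branch = 0.102·Sd^0.62·e^(0.033·RH+0.04·T) = 40.36 μm/a
  r_corr = 41.74 + 40.36 = 82.1 μm/a
ISO 9224: D(t) = r_corr · t^b with b = 0.523 (carbon steel, B1)
  D(15) = 82.1 × 15^0.523 = 82.1 × 4.122 = 338.4 μm
  Mass loss = 338.4 μm × 7.85 g/cm³ = 2657 g·m⁻²

D(15) = 2.66e+03 g·m⁻²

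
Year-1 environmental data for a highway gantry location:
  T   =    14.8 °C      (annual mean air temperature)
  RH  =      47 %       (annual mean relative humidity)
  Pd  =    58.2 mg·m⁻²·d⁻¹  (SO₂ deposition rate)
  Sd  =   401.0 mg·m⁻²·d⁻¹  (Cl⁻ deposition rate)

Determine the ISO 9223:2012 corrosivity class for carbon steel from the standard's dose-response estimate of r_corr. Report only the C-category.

carbon steel: f(T) = -0.054·(T−10) [T>10 °C] = -0.2592
  sulphur-dioxide contribution → 28.93 μm/a
  chloride contribution → 35.75 μm/a
  ⇒ r_corr(carbon steel) = 64.68 μm/a
Category bounds: 50…80 μm/a bracket r_corr ⇒ C4

C4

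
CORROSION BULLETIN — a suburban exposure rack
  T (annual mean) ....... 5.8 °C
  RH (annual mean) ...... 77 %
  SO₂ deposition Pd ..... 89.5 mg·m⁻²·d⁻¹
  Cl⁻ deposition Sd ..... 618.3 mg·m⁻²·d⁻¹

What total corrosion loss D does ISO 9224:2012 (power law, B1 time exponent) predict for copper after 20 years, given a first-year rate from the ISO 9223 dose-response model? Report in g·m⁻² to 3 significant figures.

copper: temperature factor f = +0.126·(-4.2) = -0.5292
  Pd branch = 0.0053·Pd^0.26·e^(0.059·RH+f) = 0.9439 μm/a
  Cl⁻ term: 0.01025·618.3^0.27·exp(0.036·77+0.049·5.8) = 1.235
  sum: 0.9439 + 1.235 → r_corr = 2.179 μm/a
Long-term exponent b (ISO 9224 Table 2, B1) = 0.667
  D(20) = 2.179 × 20^0.667 = 2.179 × 7.375 = 16.07 μm
  Mass loss = 16.07 μm × 8.96 g/cm³ = 144 g·m⁻²

D(20) = 144 g·m⁻²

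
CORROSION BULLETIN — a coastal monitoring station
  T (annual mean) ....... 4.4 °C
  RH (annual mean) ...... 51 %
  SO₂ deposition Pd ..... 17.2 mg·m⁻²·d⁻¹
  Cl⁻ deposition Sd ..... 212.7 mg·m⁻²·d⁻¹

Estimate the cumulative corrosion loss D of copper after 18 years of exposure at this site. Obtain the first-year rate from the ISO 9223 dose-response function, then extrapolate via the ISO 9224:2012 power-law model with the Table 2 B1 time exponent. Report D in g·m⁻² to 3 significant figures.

copper: temperature factor f = +0.126·(-5.6) = -0.7056
  Pd branch = 0.0053·Pd^0.26·e^(0.059·RH+f) = 0.1111 μm/a
  Sd branch = 0.01025·Sd^0.27·e^(0.036·RH+0.049·T) = 0.339 μm/a
  r_corr = 0.1111 + 0.339 = 0.4502 μm/a
ISO 9224: D(t) = r_corr · t^b with b = 0.667 (copper, B1)
  D(18) = 0.4502 × 18^0.667 = 0.4502 × 6.875 = 3.095 μm
  Mass loss = 3.095 μm × 8.96 g/cm³ = 27.73 g·m⁻²

D(18) = 27.7 g·m⁻²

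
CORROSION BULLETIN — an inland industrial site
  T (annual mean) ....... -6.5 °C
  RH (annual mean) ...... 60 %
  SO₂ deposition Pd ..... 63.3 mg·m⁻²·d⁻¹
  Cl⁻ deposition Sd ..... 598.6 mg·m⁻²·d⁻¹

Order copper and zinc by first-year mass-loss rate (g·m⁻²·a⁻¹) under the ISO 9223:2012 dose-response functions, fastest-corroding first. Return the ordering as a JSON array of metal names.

copper: f(T) = +0.126·(T−10) [T≤10 °C] = -2.0790
  sulphur-dioxide contribution → 0.06717 μm/a
  chloride contribution → 0.3633 μm/a
  ⇒ r_corr(copper) = 0.4305 μm/a
  mass loss = 0.4305 μm/a × 8.96 g/cm³ = 3.857 g·m⁻²·a⁻¹
zinc: temperature factor f = +0.038·(-16.5) = -0.6270
  sulphur-dioxide contribution → 0.6754 μm/a
  chloride contribution → 0.623 μm/a
  ⇒ r_corr(zinc) = 1.298 μm/a
  mass loss = 1.298 μm/a × 7.14 g/cm³ = 9.271 g·m⁻²·a⁻¹
Ordering by g·m⁻²·a⁻¹: zinc (9.27) > copper (3.86)

["zinc", "copper"]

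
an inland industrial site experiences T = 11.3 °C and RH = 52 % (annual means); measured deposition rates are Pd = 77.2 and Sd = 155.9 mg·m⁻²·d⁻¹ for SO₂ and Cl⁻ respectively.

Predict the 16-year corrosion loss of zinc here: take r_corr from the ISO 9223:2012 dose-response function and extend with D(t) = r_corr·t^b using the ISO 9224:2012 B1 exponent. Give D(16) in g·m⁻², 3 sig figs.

D(16) = 143 g·m⁻²

zinc: f(T) = -0.071·(T−10) [T>10 °C] = -0.0923
  sulphur-dioxide contribution → 0.8707 μm/a
  chloride contribution → 1.232 μm/a
  ⇒ r_corr(zinc) = 2.103 μm/a
Long-term exponent b (ISO 9224 Table 2, B1) = 0.813
  D(16) = 2.103 × 16^0.813 = 2.103 × 9.527 = 20.04 μm
  Mass loss = 20.04 μm × 7.14 g/cm³ = 143.1 g·m⁻²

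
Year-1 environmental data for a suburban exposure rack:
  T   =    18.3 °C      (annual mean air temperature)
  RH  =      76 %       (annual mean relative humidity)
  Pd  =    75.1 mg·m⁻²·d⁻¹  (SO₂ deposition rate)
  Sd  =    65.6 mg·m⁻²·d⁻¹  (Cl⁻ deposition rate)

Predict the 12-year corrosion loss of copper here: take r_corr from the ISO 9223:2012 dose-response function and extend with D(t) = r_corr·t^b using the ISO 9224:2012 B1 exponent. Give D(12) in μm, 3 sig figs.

copper: f(T) = -0.080·(T−10) [T>10 °C] = -0.6640
  SO₂ term: 0.0053·75.1^0.26·exp(0.059·76-0.6640) = 0.7429
  Sd branch = 0.01025·Sd^0.27·e^(0.036·RH+0.049·T) = 1.199 μm/a
  r_corr = 0.7429 + 1.199 = 1.942 μm/a
Power-law: D(12) = r_corr · 12^0.667
  D(12) = 1.942 × 12^0.667 = 1.942 × 5.246 = 10.19 μm

D(12) = 10.2 μm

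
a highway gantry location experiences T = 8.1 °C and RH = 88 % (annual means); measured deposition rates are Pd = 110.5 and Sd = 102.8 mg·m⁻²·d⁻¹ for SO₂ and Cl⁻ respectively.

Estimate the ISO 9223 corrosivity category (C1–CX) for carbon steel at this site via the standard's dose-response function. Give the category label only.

C5

carbon steel: temperature factor f = +0.150·(-1.9) = -0.2850
  Pd branch = 1.77·Pd^0.52·e^(0.02·RH+f) = 89.35 μm/a
  Sd branch = 0.102·Sd^0.62·e^(0.033·RH+0.04·T) = 45.49 μm/a
  sum: 89.35 + 45.49 → r_corr = 134.8 μm/a
Category bounds: 80…200 μm/a bracket r_corr ⇒ C5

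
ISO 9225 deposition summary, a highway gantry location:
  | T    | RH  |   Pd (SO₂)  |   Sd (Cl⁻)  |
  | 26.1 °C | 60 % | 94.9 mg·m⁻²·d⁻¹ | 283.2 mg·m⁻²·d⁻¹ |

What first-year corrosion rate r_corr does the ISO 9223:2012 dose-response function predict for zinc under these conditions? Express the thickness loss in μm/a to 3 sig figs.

zinc: f(T) = -0.071·(T−10) [T>10 °C] = -1.1431
  sulphur-dioxide contribution → 0.4817 μm/a
  chloride contribution → 6.496 μm/a
  total first-year rate 6.978 μm/a

r_corr = 6.98 μm/a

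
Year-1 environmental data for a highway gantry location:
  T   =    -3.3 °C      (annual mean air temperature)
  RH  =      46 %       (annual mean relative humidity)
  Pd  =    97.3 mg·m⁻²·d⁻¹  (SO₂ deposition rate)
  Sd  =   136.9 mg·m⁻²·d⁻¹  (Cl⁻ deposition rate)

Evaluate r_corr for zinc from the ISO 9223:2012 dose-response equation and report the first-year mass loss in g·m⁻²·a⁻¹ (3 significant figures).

zinc: f(T) = +0.038·(T−10) [T≤10 °C] = -0.5054
  sulphur-dioxide contribution → 0.484 μm/a
  chloride contribution → 0.3153 μm/a
  ⇒ r_corr(zinc) = 0.7993 μm/a
Convert to mass loss: 0.7993 μm/a × 7.14 g/cm³ = 5.707 g·m⁻²·a⁻¹

r_corr = 5.71 g·m⁻²·a⁻¹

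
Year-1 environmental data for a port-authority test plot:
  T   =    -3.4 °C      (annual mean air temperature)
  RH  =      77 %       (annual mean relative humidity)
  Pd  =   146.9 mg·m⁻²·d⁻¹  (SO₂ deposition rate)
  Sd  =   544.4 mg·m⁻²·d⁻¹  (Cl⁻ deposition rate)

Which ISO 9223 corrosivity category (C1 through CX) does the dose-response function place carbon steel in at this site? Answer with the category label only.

carbon steel: f(T) = +0.150·(T−10) [T≤10 °C] = -2.0100
  Pd branch = 1.77·Pd^0.52·e^(0.02·RH+f) = 14.82 μm/a
  Sd branch = 0.102·Sd^0.62·e^(0.033·RH+0.04·T) = 56.15 μm/a
  sum: 14.82 + 56.15 → r_corr = 70.96 μm/a
71 μm/a falls in (50, 80] for carbon steel → category C4

C4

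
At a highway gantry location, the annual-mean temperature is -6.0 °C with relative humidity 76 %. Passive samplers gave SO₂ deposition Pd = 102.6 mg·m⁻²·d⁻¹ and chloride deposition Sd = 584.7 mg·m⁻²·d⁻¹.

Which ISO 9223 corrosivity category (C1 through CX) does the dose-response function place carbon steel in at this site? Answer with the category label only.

carbon steel: f(T) = +0.150·(T−10) [T≤10 °C] = -2.4000
  Pd branch = 1.77·Pd^0.52·e^(0.02·RH+f) = 8.158 μm/a
  Cl⁻ term: 0.102·584.7^0.62·exp(0.033·76+0.04·-6.0) = 51.18
  sum: 8.158 + 51.18 → r_corr = 59.34 μm/a
Category bounds: 50…80 μm/a bracket r_corr ⇒ C4

C4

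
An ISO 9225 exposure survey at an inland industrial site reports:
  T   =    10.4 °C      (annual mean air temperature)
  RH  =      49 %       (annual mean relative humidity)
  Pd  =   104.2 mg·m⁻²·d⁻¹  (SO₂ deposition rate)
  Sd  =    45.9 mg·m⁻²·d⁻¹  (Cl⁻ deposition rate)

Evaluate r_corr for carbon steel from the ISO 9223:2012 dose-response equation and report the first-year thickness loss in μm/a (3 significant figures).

r_corr = 60.1 μm/a

carbon steel: T>10 °C ⇒ hinge -0.054·(10.4−10) = -0.0216
  Pd branch = 1.77·Pd^0.52·e^(0.02·RH+f) = 51.7 μm/a
  Cl⁻ term: 0.102·45.9^0.62·exp(0.033·49+0.04·10.4) = 8.353
  sum: 51.7 + 8.353 → r_corr = 60.05 μm/a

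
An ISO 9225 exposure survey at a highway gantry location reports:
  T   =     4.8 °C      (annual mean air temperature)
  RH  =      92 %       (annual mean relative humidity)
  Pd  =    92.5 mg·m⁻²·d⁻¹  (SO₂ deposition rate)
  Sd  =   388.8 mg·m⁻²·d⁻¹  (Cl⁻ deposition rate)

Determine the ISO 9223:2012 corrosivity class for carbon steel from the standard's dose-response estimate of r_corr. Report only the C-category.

carbon steel: f(T) = +0.150·(T−10) [T≤10 °C] = -0.7800
  sulphur-dioxide contribution → 53.79 μm/a
  chloride contribution → 103.8 μm/a
  total first-year rate 157.6 μm/a
ISO 9223 Table 2 (carbon steel): 80 < 158 ≤ 200 μm/a ⇒ C5

C5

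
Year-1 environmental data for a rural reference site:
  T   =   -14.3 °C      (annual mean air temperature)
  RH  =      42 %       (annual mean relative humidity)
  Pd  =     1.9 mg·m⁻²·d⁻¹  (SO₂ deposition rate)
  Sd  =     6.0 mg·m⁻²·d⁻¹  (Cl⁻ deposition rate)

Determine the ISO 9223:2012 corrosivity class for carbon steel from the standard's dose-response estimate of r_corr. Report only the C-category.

C1

carbon steel: temperature factor f = +0.150·(-24.3) = -3.6450
  Pd branch = 1.77·Pd^0.52·e^(0.02·RH+f) = 0.1495 μm/a
  Sd branch = 0.102·Sd^0.62·e^(0.033·RH+0.04·T) = 0.6991 μm/a
  sum: 0.1495 + 0.6991 → r_corr = 0.8487 μm/a
ISO 9223 Table 2 (carbon steel): 0 < 0.849 ≤ 1.3 μm/a ⇒ C1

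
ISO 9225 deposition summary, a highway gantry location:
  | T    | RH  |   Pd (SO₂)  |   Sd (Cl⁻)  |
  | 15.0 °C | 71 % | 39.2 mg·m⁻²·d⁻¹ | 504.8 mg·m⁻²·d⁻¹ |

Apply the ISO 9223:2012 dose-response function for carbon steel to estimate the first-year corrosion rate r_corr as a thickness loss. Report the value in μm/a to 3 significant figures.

r_corr = 129 μm/a

carbon steel: T>10 °C ⇒ hinge -0.054·(15.0−10) = -0.2700
  Pd branch = 1.77·Pd^0.52·e^(0.02·RH+f) = 37.66 μm/a
  Sd branch = 0.102·Sd^0.62·e^(0.033·RH+0.04·T) = 91.76 μm/a
  sum: 37.66 + 91.76 → r_corr = 129.4 μm/a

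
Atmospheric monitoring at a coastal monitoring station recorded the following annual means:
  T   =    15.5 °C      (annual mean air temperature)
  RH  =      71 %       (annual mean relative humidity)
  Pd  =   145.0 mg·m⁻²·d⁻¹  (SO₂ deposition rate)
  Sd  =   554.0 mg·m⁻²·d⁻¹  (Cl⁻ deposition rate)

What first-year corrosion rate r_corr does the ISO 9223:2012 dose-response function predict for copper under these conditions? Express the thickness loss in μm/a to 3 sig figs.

copper: f(T) = -0.080·(T−10) [T>10 °C] = -0.4400
  sulphur-dioxide contribution → 0.8211 μm/a
  chloride contribution → 1.554 μm/a
  total first-year rate 2.375 μm/a

r_corr = 2.37 μm/a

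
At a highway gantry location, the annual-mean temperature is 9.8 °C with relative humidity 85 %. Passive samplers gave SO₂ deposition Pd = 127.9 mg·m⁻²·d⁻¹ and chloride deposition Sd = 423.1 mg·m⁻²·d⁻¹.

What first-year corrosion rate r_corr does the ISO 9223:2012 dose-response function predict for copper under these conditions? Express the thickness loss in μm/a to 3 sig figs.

copper: f(T) = +0.126·(T−10) [T≤10 °C] = -0.0252
  Pd branch = 0.0053·Pd^0.26·e^(0.059·RH+f) = 2.749 μm/a
  Sd branch = 0.01025·Sd^0.27·e^(0.036·RH+0.049·T) = 1.809 μm/a
  r_corr = 2.749 + 1.809 = 4.557 μm/a

r_corr = 4.56 μm/a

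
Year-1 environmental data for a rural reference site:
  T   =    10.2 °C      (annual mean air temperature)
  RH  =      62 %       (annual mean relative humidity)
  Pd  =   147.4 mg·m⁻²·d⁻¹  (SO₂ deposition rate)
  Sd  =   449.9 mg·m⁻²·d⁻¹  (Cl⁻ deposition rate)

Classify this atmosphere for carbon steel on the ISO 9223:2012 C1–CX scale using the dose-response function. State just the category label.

carbon steel: f(T) = -0.054·(T−10) [T>10 °C] = -0.0108
  Pd branch = 1.77·Pd^0.52·e^(0.02·RH+f) = 81.18 μm/a
  Cl⁻ term: 0.102·449.9^0.62·exp(0.033·62+0.04·10.2) = 52.4
  sum: 81.18 + 52.4 → r_corr = 133.6 μm/a
ISO 9223 Table 2 (carbon steel): 80 < 134 ≤ 200 μm/a ⇒ C5

C5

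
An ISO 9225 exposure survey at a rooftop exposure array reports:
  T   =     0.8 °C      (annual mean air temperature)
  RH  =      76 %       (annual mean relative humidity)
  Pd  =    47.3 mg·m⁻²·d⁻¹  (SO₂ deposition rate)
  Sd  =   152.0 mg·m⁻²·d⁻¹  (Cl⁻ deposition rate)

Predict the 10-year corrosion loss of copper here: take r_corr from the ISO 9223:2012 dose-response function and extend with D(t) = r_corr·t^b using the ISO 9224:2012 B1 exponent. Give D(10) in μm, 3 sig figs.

copper: temperature factor f = +0.126·(-9.2) = -1.1592
  Pd branch = 0.0053·Pd^0.26·e^(0.059·RH+f) = 0.4015 μm/a
  Cl⁻ term: 0.01025·152.0^0.27·exp(0.036·76+0.049·0.8) = 0.6384
  r_corr = 0.4015 + 0.6384 = 1.04 μm/a
Long-term exponent b (ISO 9224 Table 2, B1) = 0.667
  D(10) = 1.04 × 10^0.667 = 1.04 × 4.645 = 4.83 μm

D(10) = 4.83 μm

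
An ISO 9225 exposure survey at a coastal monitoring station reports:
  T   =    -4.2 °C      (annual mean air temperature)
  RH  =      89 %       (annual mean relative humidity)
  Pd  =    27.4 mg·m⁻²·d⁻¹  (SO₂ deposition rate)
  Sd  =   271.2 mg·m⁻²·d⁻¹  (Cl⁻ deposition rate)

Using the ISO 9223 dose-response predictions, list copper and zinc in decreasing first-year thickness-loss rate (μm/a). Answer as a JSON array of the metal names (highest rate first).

copper: temperature factor f = +0.126·(-14.2) = -1.7892
  SO₂ term: 0.0053·27.4^0.26·exp(0.059·89-1.7892) = 0.3995
  Cl⁻ term: 0.01025·271.2^0.27·exp(0.036·89+0.049·-4.2) = 0.9329
  r_corr = 0.3995 + 0.9329 = 1.332 μm/a
zinc: T≤10 °C ⇒ hinge +0.038·(-4.2−10) = -0.5396
  Pd branch = 0.0129·Pd^0.44·e^(0.046·RH+f) = 1.936 μm/a
  Sd branch = 0.0175·Sd^0.57·e^(0.008·RH+0.085·T) = 0.6084 μm/a
  r_corr = 1.936 + 0.6084 = 2.544 μm/a
Ordering by μm/a: zinc (2.54) > copper (1.33)

["zinc", "copper"]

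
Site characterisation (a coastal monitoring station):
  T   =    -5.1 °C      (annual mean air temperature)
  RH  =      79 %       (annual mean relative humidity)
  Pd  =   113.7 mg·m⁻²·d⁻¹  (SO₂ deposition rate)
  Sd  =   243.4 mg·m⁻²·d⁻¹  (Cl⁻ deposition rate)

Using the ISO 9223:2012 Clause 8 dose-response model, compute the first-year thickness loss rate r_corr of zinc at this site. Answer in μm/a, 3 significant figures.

r_corr = 2.70 μm/a

zinc: temperature factor f = +0.038·(-15.1) = -0.5738
  sulphur-dioxide contribution → 2.209 μm/a
  chloride contribution → 0.4892 μm/a
  ⇒ r_corr(zinc) = 2.698 μm/a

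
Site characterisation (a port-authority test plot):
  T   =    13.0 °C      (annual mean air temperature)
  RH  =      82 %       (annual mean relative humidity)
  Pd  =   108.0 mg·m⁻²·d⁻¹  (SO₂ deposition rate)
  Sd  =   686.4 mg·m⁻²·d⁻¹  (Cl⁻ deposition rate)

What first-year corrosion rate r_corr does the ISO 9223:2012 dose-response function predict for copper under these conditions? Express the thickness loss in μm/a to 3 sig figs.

r_corr = 3.94 μm/a

copper: temperature factor f = -0.080·(3.0) = -0.2400
  SO₂ term: 0.0053·108.0^0.26·exp(0.059·82-0.2400) = 1.778
  Cl⁻ term: 0.01025·686.4^0.27·exp(0.036·82+0.049·13.0) = 2.164
  sum: 1.778 + 2.164 → r_corr = 3.942 μm/a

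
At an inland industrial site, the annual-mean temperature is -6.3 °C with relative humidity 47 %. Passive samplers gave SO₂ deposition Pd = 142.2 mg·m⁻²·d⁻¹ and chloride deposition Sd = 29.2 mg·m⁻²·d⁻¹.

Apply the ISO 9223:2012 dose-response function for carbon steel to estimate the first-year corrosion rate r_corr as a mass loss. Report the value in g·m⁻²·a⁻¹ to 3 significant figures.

carbon steel: T≤10 °C ⇒ hinge +0.150·(-6.3−10) = -2.4450
  Pd branch = 1.77·Pd^0.52·e^(0.02·RH+f) = 5.174 μm/a
  Sd branch = 0.102·Sd^0.62·e^(0.033·RH+0.04·T) = 3.029 μm/a
  r_corr = 5.174 + 3.029 = 8.203 μm/a
Convert to mass loss: 8.203 μm/a × 7.85 g/cm³ = 64.4 g·m⁻²·a⁻¹

r_corr = 64.4 g·m⁻²·a⁻¹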